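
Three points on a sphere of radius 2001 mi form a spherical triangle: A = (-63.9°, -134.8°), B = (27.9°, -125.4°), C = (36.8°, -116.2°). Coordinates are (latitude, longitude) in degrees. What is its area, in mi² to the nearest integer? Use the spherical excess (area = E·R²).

534292 mi²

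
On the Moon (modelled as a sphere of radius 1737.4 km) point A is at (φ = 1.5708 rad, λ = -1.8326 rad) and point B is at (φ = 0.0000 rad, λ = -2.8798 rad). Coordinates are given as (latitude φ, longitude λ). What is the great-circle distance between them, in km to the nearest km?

2729 km

Let φ₁ = 1.5708 rad, φ₂ = 0.0000 rad, and Δλ = -1.0472 rad.
cos c = sin φ₁ sin φ₂ + cos φ₁ cos φ₂ cos Δλ = (1.0000)(0.0000) + (-0.0000)(1.0000)(0.5000) = -0.00000,
so c = arccos(-0.00000) = 1.57080 rad.
Distance = R·c = 1737.4 × 1.5708 ≈ 2729 km.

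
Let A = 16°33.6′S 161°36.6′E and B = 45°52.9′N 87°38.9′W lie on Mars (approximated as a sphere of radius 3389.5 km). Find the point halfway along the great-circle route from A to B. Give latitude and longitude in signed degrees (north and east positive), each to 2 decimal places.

Central angle δ = 2.0274 rad. Interpolating on the sphere with fraction f = 0.5:
P = [sin((1−f)δ)·A + sin(fδ)·B] / sin δ = 0.9457·A + 0.9457·B in Cartesian coordinates,
giving P = (-0.8332, -0.3718, 0.4094), i.e. latitude 24.17°, longitude -155.95°.

24.17°, -155.95°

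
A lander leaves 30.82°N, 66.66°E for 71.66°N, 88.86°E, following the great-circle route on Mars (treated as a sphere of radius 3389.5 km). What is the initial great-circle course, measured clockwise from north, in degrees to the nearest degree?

Δλ = 22.200° = 0.3875 rad.
y = sin Δλ · cos φ₂ = (0.3778)(0.3147) = 0.1189
x = cos φ₁ sin φ₂ − sin φ₁ cos φ₂ cos Δλ = (0.8588)(0.9492) − (0.5123)(0.3147)(0.9259) = 0.6659
θ = atan2(y, x) = 10.12°, so the bearing is 10°.

10°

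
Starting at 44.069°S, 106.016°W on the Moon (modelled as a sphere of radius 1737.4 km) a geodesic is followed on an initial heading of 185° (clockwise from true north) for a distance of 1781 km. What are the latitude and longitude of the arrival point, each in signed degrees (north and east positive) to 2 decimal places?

Angular distance δ = d/R = 1781/1737.4 = 1.02509 rad; initial bearing θ = 3.2289 rad.
sin φ₂ = sin φ₁ cos δ + cos φ₁ sin δ cos θ = (-0.6955)(0.5190) + (0.7185)(0.8548)(-0.9962) = -0.9728, so φ₂ = -76.61°.
Δλ = atan2(sin θ sin δ cos φ₁, cos δ − sin φ₁ sin φ₂) = atan2(-0.0535, -0.1576) = -161.240°.
λ₂ = -106.016° − 161.240° = -267.26° → 92.74° after wrapping to (−180°, 180°].

-76.61°, 92.74°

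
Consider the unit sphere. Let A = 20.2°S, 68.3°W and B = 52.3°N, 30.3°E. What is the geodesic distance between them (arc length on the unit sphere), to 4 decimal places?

1.9380

Let φ₁ = -0.3526 rad, φ₂ = 0.9128 rad, and Δλ = 1.7209 rad.
Haversine: a = sin²(Δφ/2) + cos φ₁ cos φ₂ sin²(Δλ/2) = 0.3496 + (0.9385)(0.6115)(0.5748) = 0.67951.
Central angle c = 2·arcsin(√a) = 1.93802 rad.
On the unit sphere the arc length equals the central angle: 1.9380.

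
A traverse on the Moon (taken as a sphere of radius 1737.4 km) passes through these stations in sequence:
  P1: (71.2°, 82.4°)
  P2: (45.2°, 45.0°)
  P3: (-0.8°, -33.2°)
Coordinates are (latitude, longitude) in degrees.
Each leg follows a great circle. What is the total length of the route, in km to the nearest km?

3452 km

Leg P1→P2: central angle 0.5508 rad, distance 956.9 km.
Leg P2→P3: central angle 1.4362 rad, distance 2495.3 km.
Total: 956.9 + 2495.3 ≈ 3452 km.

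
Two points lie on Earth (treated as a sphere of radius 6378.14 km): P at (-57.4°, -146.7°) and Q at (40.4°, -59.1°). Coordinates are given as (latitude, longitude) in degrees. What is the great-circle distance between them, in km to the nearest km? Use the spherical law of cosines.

13573 km

With latitudes φ₁ = -57.400°, φ₂ = 40.400° and longitude difference Δλ = 87.600°:
cos c = sin φ₁ sin φ₂ + cos φ₁ cos φ₂ cos Δλ = (-0.8425)(0.6481) + (0.5388)(0.7615)(0.0419) = -0.52883,
so c = arccos(-0.52883) = 2.12802 rad.
Distance = R·c = 6378.14 × 2.1280 ≈ 13573 km.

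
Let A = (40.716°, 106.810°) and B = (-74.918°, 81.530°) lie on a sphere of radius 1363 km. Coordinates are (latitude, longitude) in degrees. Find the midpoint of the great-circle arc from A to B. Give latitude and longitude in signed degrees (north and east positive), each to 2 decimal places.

-17.40°, 100.43°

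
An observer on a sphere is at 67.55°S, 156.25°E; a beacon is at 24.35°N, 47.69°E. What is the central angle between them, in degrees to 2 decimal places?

119.46°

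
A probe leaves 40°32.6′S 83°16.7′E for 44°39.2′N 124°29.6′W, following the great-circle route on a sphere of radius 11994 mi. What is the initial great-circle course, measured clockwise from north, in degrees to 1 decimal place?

Δλ = 152.228° = 2.6569 rad.
y = sin Δλ · cos φ₂ = (0.4659)(0.7114) = 0.3315
x = cos φ₁ sin φ₂ − sin φ₁ cos φ₂ cos Δλ = (0.7599)(0.7028) − (-0.6500)(0.7114)(-0.8848) = 0.1249
θ = atan2(y, x) = 69.35°, so the bearing is 69.3°.

69.3°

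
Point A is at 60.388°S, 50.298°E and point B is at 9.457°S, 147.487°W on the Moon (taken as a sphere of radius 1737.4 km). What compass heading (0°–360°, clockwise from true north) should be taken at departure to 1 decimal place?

161.4°

With φ₁ = -1.0540, φ₂ = -0.1651, Δλ = 2.8312 rad, the forward-azimuth formula gives
θ = atan2( sin Δλ cos φ₂ , cos φ₁ sin φ₂ − sin φ₁ cos φ₂ cos Δλ ) = atan2(0.3013, -0.8978) = 161.45°.
So the initial bearing is 161.4°.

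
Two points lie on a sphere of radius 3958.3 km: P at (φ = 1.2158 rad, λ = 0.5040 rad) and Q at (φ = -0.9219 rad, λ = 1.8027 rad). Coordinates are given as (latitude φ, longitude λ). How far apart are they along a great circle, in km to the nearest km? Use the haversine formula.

With latitudes φ₁ = 69.660°, φ₂ = -52.821° and longitude difference Δλ = 74.410°:
Haversine: a = sin²(Δφ/2) + cos φ₁ cos φ₂ sin²(Δλ/2) = 0.7685 + (0.3476)(0.6043)(0.3656) = 0.84531.
Central angle c = 2·arcsin(√a) = 2.33314 rad.
Distance = R·c = 3958.3 × 2.3331 ≈ 9235 km.

9235 km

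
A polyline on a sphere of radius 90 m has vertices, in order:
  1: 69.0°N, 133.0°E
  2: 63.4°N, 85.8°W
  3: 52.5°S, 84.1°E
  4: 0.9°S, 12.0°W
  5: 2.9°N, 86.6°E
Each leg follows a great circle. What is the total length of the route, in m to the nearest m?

635 m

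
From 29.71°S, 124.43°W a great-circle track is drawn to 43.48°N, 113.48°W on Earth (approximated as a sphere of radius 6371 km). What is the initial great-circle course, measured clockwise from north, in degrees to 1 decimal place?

8.2°

With φ₁ = -0.5185, φ₂ = 0.7589, Δλ = 0.1911 rad, the forward-azimuth formula gives
θ = atan2( sin Δλ cos φ₂ , cos φ₁ sin φ₂ − sin φ₁ cos φ₂ cos Δλ ) = atan2(0.1378, 0.9507) = 8.25°.
So the initial bearing is 8.2°.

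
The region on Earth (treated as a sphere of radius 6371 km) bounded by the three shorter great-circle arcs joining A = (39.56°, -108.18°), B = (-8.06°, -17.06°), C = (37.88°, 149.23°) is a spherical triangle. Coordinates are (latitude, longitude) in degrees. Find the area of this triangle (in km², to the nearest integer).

82833468 km²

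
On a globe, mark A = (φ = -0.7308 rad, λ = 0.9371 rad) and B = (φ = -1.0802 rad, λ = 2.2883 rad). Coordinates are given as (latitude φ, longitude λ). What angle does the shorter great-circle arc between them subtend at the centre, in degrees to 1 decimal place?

48.3°

In radians: φ₁ = -0.7308, φ₂ = -1.0802, Δλ = 77.418° = 1.3512 rad.
cos c = sin φ₁ sin φ₂ + cos φ₁ cos φ₂ cos Δλ = (-0.6675)(-0.8821) + (0.7446)(0.4712)(0.2178) = 0.66516,
so c = arccos(0.66516) = 0.84308 rad.
So the angular separation is 48.3°.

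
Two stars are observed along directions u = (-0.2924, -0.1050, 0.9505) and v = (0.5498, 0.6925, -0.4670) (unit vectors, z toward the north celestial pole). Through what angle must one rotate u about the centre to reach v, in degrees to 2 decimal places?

u·v = -0.6774; |u| = 1.0000, |v| = 1.0000.
cos θ = (u·v)/(|u||v|) = -0.6774, so θ = 132.64°.

132.64°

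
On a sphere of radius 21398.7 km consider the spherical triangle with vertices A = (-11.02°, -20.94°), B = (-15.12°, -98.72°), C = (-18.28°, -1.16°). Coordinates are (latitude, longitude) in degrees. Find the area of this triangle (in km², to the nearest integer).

84602113 km²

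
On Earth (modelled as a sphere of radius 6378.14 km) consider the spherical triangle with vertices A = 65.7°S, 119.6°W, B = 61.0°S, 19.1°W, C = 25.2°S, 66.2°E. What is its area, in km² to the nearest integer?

18814874 km²

Side lengths (central angles): a = 1.1502, b = 1.5532, c = 0.7063 rad; semiperimeter s = 1.7048.
By l'Huilier's theorem, tan(E/4) = √[tan(s/2) tan((s−a)/2) tan((s−b)/2) tan((s−c)/2)], giving spherical excess E = 0.4625 rad.
Area = E·R² = 0.4625 × (6378.14)² ≈ 18814874 km².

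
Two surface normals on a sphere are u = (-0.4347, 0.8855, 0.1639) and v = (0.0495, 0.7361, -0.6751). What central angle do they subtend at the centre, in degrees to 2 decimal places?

58.69°

u·v = 0.5197; |u| = 1.0000, |v| = 1.0000.
cos θ = (u·v)/(|u||v|) = 0.5197, so θ = 58.69°.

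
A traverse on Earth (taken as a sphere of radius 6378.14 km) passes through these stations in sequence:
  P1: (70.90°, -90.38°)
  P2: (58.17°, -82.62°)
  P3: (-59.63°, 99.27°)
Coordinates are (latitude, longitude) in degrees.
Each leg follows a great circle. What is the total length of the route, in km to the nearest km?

21304 km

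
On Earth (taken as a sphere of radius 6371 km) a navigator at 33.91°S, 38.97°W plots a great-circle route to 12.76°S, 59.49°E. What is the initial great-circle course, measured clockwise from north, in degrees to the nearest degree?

105°

With φ₁ = -0.5918, φ₂ = -0.2227, Δλ = 1.7185 rad, the forward-azimuth formula gives
θ = atan2( sin Δλ cos φ₂ , cos φ₁ sin φ₂ − sin φ₁ cos φ₂ cos Δλ ) = atan2(0.9647, -0.2634) = 105.27°.
So the initial bearing is 105°.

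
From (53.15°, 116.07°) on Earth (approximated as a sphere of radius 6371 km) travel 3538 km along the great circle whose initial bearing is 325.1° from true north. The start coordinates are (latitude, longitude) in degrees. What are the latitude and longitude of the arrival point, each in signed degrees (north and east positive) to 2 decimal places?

Angular distance δ = d/R = 3538/6371 = 0.55533 rad; initial bearing θ = 5.6741 rad.
sin φ₂ = sin φ₁ cos δ + cos φ₁ sin δ cos θ = (0.8002)(0.8497) + (0.5997)(0.5272)(0.8202) = 0.9393, so φ₂ = 69.93°.
Δλ = atan2(sin θ sin δ cos φ₁, cos δ − sin φ₁ sin φ₂) = atan2(-0.1809, 0.0981) = -61.528°.
λ₂ = 116.070° − 61.528° = 54.54°.

69.93°, 54.54°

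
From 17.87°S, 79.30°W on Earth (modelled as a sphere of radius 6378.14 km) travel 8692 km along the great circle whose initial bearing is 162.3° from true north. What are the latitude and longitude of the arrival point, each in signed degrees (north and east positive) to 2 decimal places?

-71.90°, 27.44°

Angular distance δ = d/R = 8692/6378.14 = 1.36278 rad; initial bearing θ = 2.8327 rad.
sin φ₂ = sin φ₁ cos δ + cos φ₁ sin δ cos θ = (-0.3069)(0.2065) + (0.9518)(0.9784)(-0.9527) = -0.9505, so φ₂ = -71.90°.
Δλ = atan2(sin θ sin δ cos φ₁, cos δ − sin φ₁ sin φ₂) = atan2(0.2831, -0.0852) = 106.740°.
λ₂ = -79.300° + 106.740° = 27.44°.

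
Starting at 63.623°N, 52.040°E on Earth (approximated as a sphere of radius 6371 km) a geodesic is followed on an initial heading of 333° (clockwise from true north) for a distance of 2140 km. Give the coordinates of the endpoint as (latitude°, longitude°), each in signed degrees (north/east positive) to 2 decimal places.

Angular distance δ = d/R = 2140/6371 = 0.33590 rad; initial bearing θ = 5.8119 rad.
sin φ₂ = sin φ₁ cos δ + cos φ₁ sin δ cos θ = (0.8959)(0.9441) + (0.4443)(0.3296)(0.8910) = 0.9763, so φ₂ = 77.50°.
Δλ = atan2(sin θ sin δ cos φ₁, cos δ − sin φ₁ sin φ₂) = atan2(-0.0665, 0.0695) = -43.747°.
λ₂ = 52.040° − 43.747° = 8.29°.

77.50°, 8.29°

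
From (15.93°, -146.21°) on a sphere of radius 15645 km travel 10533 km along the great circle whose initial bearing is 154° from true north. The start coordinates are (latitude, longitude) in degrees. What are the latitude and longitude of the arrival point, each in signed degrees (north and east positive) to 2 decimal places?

-18.92°, -129.41°

Angular distance δ = d/R = 10533/15645 = 0.67325 rad; initial bearing θ = 2.6878 rad.
sin φ₂ = sin φ₁ cos δ + cos φ₁ sin δ cos θ = (0.2745)(0.7818) + (0.9616)(0.6235)(-0.8988) = -0.3243, so φ₂ = -18.92°.
Δλ = atan2(sin θ sin δ cos φ₁, cos δ − sin φ₁ sin φ₂) = atan2(0.2628, 0.8708) = 16.796°.
λ₂ = -146.210° + 16.796° = -129.41°.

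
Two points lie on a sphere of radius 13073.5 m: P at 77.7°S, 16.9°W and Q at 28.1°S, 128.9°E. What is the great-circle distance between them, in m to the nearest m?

Let φ₁ = -1.3561 rad, φ₂ = -0.4904 rad, and Δλ = 2.5447 rad.
cos c = sin φ₁ sin φ₂ + cos φ₁ cos φ₂ cos Δλ = (-0.9770)(-0.4710) + (0.2130)(0.8821)(-0.8271) = 0.30478,
so c = arccos(0.30478) = 1.26109 rad.
Distance = R·c = 13073.5 × 1.2611 ≈ 16487 m.

16487 m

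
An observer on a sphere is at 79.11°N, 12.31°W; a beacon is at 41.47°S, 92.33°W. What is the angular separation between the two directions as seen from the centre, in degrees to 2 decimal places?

128.74°

In radians: φ₁ = 1.3807, φ₂ = -0.7238, Δλ = -80.020° = -1.3966 rad.
Haversine: a = sin²(Δφ/2) + cos φ₁ cos φ₂ sin²(Δλ/2) = 0.7544 + (0.1889)(0.7493)(0.4133) = 0.81288.
Central angle c = 2·arcsin(√a) = 2.24691 rad.
So the angular separation is 128.74°.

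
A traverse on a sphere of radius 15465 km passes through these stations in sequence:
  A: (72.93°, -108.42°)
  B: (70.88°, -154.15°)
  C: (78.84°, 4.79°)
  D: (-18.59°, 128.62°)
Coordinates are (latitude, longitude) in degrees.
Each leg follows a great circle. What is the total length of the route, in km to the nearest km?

Leg A→B: central angle 0.2442 rad, distance 3776.8 km.
Leg B→C: central angle 0.5200 rad, distance 8042.2 km.
Leg C→D: central angle 1.9986 rad, distance 30908.8 km.
Total: 3776.8 + 8042.2 + 30908.8 ≈ 42728 km.

42728 km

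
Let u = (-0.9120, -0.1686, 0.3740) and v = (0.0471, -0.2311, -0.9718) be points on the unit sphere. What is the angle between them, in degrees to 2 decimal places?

111.56°

u·v = -0.3674; |u| = 1.0000, |v| = 1.0000.
cos θ = (u·v)/(|u||v|) = -0.3674, so θ = 111.56°.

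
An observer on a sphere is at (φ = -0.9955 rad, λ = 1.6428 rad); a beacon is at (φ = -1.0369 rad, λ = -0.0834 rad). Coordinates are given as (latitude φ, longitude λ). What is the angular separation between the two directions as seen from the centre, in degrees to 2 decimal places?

47.20°

In radians: φ₁ = -0.9955, φ₂ = -1.0369, Δλ = -98.904° = -1.7262 rad.
cos c = sin φ₁ sin φ₂ + cos φ₁ cos φ₂ cos Δλ = (-0.8390)(-0.8608) + (0.5441)(0.5089)(-0.1548) = 0.67941,
so c = arccos(0.67941) = 0.82384 rad.
So the angular separation is 47.20°.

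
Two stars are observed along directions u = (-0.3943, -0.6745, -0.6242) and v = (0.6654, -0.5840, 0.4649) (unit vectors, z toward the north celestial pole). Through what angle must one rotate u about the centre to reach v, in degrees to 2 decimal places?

99.13°

u·v = -0.1586; |u| = 1.0000, |v| = 1.0000.
cos θ = (u·v)/(|u||v|) = -0.1587, so θ = 99.13°.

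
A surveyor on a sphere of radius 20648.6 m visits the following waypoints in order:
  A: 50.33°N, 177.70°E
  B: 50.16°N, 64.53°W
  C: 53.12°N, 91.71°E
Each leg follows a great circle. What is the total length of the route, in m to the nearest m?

50881 m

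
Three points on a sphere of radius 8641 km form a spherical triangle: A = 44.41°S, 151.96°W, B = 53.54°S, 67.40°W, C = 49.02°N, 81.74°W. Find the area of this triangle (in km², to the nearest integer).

Side lengths (central angles): a = 1.8025, b = 1.9496, c = 0.9235 rad; semiperimeter s = 2.3377.
By l'Huilier's theorem, tan(E/4) = √[tan(s/2) tan((s−a)/2) tan((s−b)/2) tan((s−c)/2)], giving spherical excess E = 1.2721 rad.
Area = E·R² = 1.2721 × (8641)² ≈ 94981276 km².

94981276 km²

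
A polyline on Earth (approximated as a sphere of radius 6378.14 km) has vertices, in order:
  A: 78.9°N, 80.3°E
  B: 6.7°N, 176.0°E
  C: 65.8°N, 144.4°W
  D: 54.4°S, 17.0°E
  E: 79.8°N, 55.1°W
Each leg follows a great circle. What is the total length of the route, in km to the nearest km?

50687 km

Leg A→B: central angle 1.4752 rad, distance 9408.7 km.
Leg B→C: central angle 1.1372 rad, distance 7253.4 km.
Leg C→D: central angle 2.8872 rad, distance 18414.7 km.
Leg D→E: central angle 2.4474 rad, distance 15609.8 km.
Total: 9408.7 + 7253.4 + 18414.7 + 15609.8 ≈ 50687 km.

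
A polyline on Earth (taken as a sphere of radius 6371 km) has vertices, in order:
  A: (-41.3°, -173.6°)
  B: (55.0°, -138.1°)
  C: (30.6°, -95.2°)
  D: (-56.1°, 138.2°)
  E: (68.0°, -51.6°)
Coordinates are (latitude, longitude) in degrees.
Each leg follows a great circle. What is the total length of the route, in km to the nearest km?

Leg A→B: central angle 1.7618 rad, distance 11224.4 km.
Leg B→C: central angle 0.6783 rad, distance 4321.5 km.
Leg C→D: central angle 2.3585 rad, distance 15026.1 km.
Leg D→E: central angle 2.9196 rad, distance 18600.8 km.
Total: 11224.4 + 4321.5 + 15026.1 + 18600.8 ≈ 49173 km.

49173 km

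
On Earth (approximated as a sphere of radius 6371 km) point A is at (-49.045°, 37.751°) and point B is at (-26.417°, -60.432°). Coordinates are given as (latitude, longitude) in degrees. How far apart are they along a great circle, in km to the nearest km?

8382 km

Let φ₁ = -0.8560 rad, φ₂ = -0.4611 rad, and Δλ = -1.7136 rad.
cos c = sin φ₁ sin φ₂ + cos φ₁ cos φ₂ cos Δλ = (-0.7552)(-0.4449) + (0.6555)(0.8956)(-0.1423) = 0.25245,
so c = arccos(0.25245) = 1.31559 rad.
Distance = R·c = 6371 × 1.3156 ≈ 8382 km.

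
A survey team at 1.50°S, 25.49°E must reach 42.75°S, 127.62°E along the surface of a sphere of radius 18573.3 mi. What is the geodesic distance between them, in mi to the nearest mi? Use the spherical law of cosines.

In radians: φ₁ = -0.0262, φ₂ = -0.7461, Δλ = 102.130° = 1.7825 rad.
cos c = sin φ₁ sin φ₂ + cos φ₁ cos φ₂ cos Δλ = (-0.0262)(-0.6788) + (0.9997)(0.7343)(-0.2101) = -0.13648,
so c = arccos(-0.13648) = 1.70771 rad.
Distance = R·c = 18573.3 × 1.7077 ≈ 31718 mi.

31718 mi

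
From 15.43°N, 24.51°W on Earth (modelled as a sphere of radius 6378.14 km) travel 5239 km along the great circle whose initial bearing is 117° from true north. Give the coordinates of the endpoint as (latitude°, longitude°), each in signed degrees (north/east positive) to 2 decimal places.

-8.00°, 16.69°

Angular distance δ = d/R = 5239/6378.14 = 0.82140 rad; initial bearing θ = 2.0420 rad.
sin φ₂ = sin φ₁ cos δ + cos φ₁ sin δ cos θ = (0.2661)(0.6812) + (0.9640)(0.7321)(-0.4540) = -0.1391, so φ₂ = -8.00°.
Δλ = atan2(sin θ sin δ cos φ₁, cos δ − sin φ₁ sin φ₂) = atan2(0.6288, 0.7182) = 41.202°.
λ₂ = -24.510° + 41.202° = 16.69°.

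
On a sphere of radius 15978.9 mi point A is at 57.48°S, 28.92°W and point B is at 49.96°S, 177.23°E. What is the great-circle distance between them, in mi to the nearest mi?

19639 mi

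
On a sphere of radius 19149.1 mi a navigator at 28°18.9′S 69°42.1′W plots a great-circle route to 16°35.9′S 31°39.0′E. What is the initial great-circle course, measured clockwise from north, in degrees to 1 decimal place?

Δλ = 101.352° = 1.7689 rad.
y = sin Δλ · cos φ₂ = (0.9804)(0.9583) = 0.9396
x = cos φ₁ sin φ₂ − sin φ₁ cos φ₂ cos Δλ = (0.8804)(-0.2857) − (-0.4743)(0.9583)(-0.1968) = -0.3410
θ = atan2(y, x) = 109.94°, so the bearing is 109.9°.

109.9°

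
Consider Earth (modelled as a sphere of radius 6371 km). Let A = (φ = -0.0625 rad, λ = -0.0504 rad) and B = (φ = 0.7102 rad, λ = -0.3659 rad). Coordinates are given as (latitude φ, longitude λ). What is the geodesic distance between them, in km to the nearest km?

5255 km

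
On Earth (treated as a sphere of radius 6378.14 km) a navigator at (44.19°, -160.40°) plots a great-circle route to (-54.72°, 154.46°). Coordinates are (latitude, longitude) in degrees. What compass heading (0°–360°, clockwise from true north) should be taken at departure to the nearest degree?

205°

Δλ = -45.140° = -0.7878 rad.
y = sin Δλ · cos φ₂ = (-0.7088)(0.5776) = -0.4094
x = cos φ₁ sin φ₂ − sin φ₁ cos φ₂ cos Δλ = (0.7170)(-0.8163) − (0.6970)(0.5776)(0.7054) = -0.8693
θ = atan2(y, x) = -154.78°; adding 360° gives 205°.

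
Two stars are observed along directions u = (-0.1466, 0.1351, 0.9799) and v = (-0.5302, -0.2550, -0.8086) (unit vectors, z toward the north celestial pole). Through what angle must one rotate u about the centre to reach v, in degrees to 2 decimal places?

138.51°

u·v = -0.7491; |u| = 1.0000, |v| = 1.0000.
cos θ = (u·v)/(|u||v|) = -0.7491, so θ = 138.51°.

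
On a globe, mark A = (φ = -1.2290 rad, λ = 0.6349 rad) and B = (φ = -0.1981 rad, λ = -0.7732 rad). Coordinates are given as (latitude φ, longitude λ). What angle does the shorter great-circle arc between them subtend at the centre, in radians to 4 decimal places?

1.3298 rad

Let φ₁ = -1.2290 rad, φ₂ = -0.1981 rad, and Δλ = -1.4081 rad.
Haversine: a = sin²(Δφ/2) + cos φ₁ cos φ₂ sin²(Δλ/2) = 0.2430 + (0.3352)(0.9804)(0.4190) = 0.38067.
Central angle c = 2·arcsin(√a) = 1.32982 rad.
So the angular separation is 1.3298 rad.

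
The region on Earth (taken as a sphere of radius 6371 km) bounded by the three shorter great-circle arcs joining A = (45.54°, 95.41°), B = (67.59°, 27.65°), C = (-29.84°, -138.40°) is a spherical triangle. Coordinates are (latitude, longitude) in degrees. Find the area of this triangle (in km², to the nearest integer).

Side lengths (central angles): a = 2.4670, b = 2.3658, c = 0.7061 rad; semiperimeter s = 2.7694.
By l'Huilier's theorem, tan(E/4) = √[tan(s/2) tan((s−a)/2) tan((s−b)/2) tan((s−c)/2)], giving spherical excess E = 1.9375 rad.
Area = E·R² = 1.9375 × (6371)² ≈ 78641262 km².

78641262 km²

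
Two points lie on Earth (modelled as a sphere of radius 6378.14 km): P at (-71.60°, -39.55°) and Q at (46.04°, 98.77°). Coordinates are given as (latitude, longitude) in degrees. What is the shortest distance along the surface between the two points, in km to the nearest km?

16459 km

With latitudes φ₁ = -71.600°, φ₂ = 46.040° and longitude difference Δλ = 138.320°:
Haversine: a = sin²(Δφ/2) + cos φ₁ cos φ₂ sin²(Δλ/2) = 0.7320 + (0.3156)(0.6942)(0.8734) = 0.92334.
Central angle c = 2·arcsin(√a) = 2.58049 rad.
Distance = R·c = 6378.14 × 2.5805 ≈ 16459 km.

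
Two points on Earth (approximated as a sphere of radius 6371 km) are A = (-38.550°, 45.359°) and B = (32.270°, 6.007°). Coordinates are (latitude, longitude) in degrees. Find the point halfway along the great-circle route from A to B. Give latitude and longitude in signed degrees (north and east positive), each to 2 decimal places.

-3.33°, 24.88°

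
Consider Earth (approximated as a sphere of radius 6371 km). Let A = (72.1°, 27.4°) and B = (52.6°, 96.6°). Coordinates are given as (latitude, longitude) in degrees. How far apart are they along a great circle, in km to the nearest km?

3857 km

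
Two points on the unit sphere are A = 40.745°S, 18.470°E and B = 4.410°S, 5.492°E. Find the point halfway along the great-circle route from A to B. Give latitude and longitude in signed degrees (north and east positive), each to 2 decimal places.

The central angle between A and B is δ = 0.6660 rad.
With f = 0.5, the slerp weights are sin((1−f)δ)/sin δ = 0.5291 and sin(fδ)/sin δ = 0.5291.
Weighted sum of the unit vectors: (0.5291)·(0.7186,0.2400,-0.6527) + (0.5291)·(0.9925,0.0954,-0.0769) = (0.9053, 0.1775, -0.3860).
Converting back: φ = atan2(z, √(x²+y²)) = -22.71°, λ = atan2(y, x) = 11.09°.

-22.71°, 11.09°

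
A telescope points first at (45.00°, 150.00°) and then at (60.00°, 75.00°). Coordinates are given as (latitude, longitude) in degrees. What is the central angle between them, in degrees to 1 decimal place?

45.3°

With latitudes φ₁ = 45.000°, φ₂ = 60.000° and longitude difference Δλ = -75.000°:
cos c = sin φ₁ sin φ₂ + cos φ₁ cos φ₂ cos Δλ = (0.7071)(0.8660) + (0.7071)(0.5000)(0.2588) = 0.70388,
so c = arccos(0.70388) = 0.78995 rad.
So the angular separation is 45.3°.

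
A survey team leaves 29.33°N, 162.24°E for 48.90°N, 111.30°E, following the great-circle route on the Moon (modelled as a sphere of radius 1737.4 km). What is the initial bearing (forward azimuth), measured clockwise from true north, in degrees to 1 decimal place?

With φ₁ = 0.5119, φ₂ = 0.8535, Δλ = -0.8891 rad, the forward-azimuth formula gives
θ = atan2( sin Δλ cos φ₂ , cos φ₁ sin φ₂ − sin φ₁ cos φ₂ cos Δλ ) = atan2(-0.5104, 0.4541) = -48.35°.
Adding 360° brings this into [0°, 360°): 311.7°.

311.7°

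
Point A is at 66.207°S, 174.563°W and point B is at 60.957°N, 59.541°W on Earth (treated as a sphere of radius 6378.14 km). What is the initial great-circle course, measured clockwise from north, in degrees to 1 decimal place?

69.5°

Δλ = 115.022° = 2.0075 rad.
y = sin Δλ · cos φ₂ = (0.9061)(0.4855) = 0.4399
x = cos φ₁ sin φ₂ − sin φ₁ cos φ₂ cos Δλ = (0.4034)(0.8743) − (-0.9150)(0.4855)(-0.4230) = 0.1648
θ = atan2(y, x) = 69.46°, so the bearing is 69.5°.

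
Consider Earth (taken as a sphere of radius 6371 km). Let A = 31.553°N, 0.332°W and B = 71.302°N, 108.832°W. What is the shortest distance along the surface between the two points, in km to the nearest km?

7323 km

With latitudes φ₁ = 31.553°, φ₂ = 71.302° and longitude difference Δλ = -108.500°:
cos c = sin φ₁ sin φ₂ + cos φ₁ cos φ₂ cos Δλ = (0.5233)(0.9472) + (0.8522)(0.3206)(-0.3173) = 0.40899,
so c = arccos(0.40899) = 1.14945 rad.
Distance = R·c = 6371 × 1.1495 ≈ 7323 km.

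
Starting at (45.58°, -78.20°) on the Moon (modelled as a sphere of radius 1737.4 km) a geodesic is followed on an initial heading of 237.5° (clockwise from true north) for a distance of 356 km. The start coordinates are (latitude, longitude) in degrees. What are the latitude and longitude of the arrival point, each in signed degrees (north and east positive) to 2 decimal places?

38.52°, -90.87°

Angular distance δ = d/R = 356/1737.4 = 0.20490 rad; initial bearing θ = 4.1452 rad.
sin φ₂ = sin φ₁ cos δ + cos φ₁ sin δ cos θ = (0.7142)(0.9791) + (0.6999)(0.2035)(-0.5373) = 0.6228, so φ₂ = 38.52°.
Δλ = atan2(sin θ sin δ cos φ₁, cos δ − sin φ₁ sin φ₂) = atan2(-0.1201, 0.5343) = -12.670°.
λ₂ = -78.200° − 12.670° = -90.87°.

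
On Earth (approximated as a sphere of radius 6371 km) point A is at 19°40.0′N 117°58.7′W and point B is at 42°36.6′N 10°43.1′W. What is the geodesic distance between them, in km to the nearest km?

9866 km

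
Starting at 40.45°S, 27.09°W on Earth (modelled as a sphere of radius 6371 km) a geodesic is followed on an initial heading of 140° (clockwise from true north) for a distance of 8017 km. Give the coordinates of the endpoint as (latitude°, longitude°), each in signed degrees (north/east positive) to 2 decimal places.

-48.95°, 84.25°

Angular distance δ = d/R = 8017/6371 = 1.25836 rad; initial bearing θ = 2.4435 rad.
sin φ₂ = sin φ₁ cos δ + cos φ₁ sin δ cos θ = (-0.6488)(0.3074) + (0.7610)(0.9516)(-0.7660) = -0.7541, so φ₂ = -48.95°.
Δλ = atan2(sin θ sin δ cos φ₁, cos δ − sin φ₁ sin φ₂) = atan2(0.4655, -0.1819) = 111.345°.
λ₂ = -27.090° + 111.345° = 84.25°.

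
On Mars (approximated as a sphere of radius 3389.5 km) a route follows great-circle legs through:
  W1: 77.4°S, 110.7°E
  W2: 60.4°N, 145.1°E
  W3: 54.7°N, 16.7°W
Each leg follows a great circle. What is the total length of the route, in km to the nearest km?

Leg W1→W2: central angle 2.4336 rad, distance 8248.6 km.
Leg W2→W3: central angle 1.1169 rad, distance 3785.7 km.
Total: 8248.6 + 3785.7 ≈ 12034 km.

12034 km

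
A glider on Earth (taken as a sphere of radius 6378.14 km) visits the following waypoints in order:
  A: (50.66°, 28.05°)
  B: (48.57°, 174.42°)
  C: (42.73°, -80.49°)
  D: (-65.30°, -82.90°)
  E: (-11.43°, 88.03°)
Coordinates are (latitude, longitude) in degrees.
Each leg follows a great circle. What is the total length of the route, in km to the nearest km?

Leg A→B: central angle 1.3381 rad, distance 8534.6 km.
Leg B→C: central angle 1.1786 rad, distance 7517.3 km.
Leg C→D: central angle 1.8858 rad, distance 12027.7 km.
Leg D→E: central angle 1.7971 rad, distance 11462.4 km.
Total: 8534.6 + 7517.3 + 12027.7 + 11462.4 ≈ 39542 km.

39542 km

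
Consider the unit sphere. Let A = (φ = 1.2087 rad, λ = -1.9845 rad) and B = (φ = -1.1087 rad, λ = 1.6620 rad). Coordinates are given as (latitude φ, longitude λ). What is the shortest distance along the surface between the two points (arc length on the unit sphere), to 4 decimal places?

2.9189

With latitudes φ₁ = 69.253°, φ₂ = -63.524° and longitude difference Δλ = -151.071°:
cos c = sin φ₁ sin φ₂ + cos φ₁ cos φ₂ cos Δλ = (0.9352)(-0.8951) + (0.3542)(0.4458)(-0.8752) = -0.97530,
so c = arccos(-0.97530) = 2.91886 rad.
On the unit sphere the arc length equals the central angle: 2.9189.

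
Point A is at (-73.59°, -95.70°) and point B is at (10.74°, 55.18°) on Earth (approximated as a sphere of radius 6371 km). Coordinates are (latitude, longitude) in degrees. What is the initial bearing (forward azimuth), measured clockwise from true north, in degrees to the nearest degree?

With φ₁ = -1.2844, φ₂ = 0.1874, Δλ = 2.6334 rad, the forward-azimuth formula gives
θ = atan2( sin Δλ cos φ₂ , cos φ₁ sin φ₂ − sin φ₁ cos φ₂ cos Δλ ) = atan2(0.4781, -0.7707) = 148.19°.
So the initial bearing is 148°.

148°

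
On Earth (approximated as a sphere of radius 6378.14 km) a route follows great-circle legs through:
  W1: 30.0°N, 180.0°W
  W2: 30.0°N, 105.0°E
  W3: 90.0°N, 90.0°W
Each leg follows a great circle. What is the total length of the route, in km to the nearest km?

Leg W1→W2: central angle 1.1106 rad, distance 7083.6 km.
Leg W2→W3: central angle 1.0472 rad, distance 6679.2 km.
Total: 7083.6 + 6679.2 ≈ 13763 km.

13763 km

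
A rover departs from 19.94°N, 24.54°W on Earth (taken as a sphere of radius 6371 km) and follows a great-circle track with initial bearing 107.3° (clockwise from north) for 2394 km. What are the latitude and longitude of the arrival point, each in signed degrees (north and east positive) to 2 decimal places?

12.40°, -3.52°

Angular distance δ = d/R = 2394/6371 = 0.37577 rad; initial bearing θ = 1.8727 rad.
sin φ₂ = sin φ₁ cos δ + cos φ₁ sin δ cos θ = (0.3410)(0.9302) + (0.9401)(0.3670)(-0.2974) = 0.2147, so φ₂ = 12.40°.
Δλ = atan2(sin θ sin δ cos φ₁, cos δ − sin φ₁ sin φ₂) = atan2(0.3294, 0.8570) = 21.023°.
λ₂ = -24.540° + 21.023° = -3.52°.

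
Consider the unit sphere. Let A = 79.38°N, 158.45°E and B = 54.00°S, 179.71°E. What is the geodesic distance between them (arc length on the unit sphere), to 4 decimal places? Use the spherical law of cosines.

In radians: φ₁ = 1.3854, φ₂ = -0.9425, Δλ = 21.260° = 0.3711 rad.
cos c = sin φ₁ sin φ₂ + cos φ₁ cos φ₂ cos Δλ = (0.9829)(-0.8090) + (0.1843)(0.5878)(0.9319) = -0.69421,
so c = arccos(-0.69421) = 2.33811 rad.
On the unit sphere the arc length equals the central angle: 2.3381.

2.3381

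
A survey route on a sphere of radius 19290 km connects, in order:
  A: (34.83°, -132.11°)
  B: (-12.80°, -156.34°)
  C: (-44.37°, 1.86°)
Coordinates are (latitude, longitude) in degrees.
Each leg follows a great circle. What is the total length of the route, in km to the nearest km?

Leg A→B: central angle 0.9230 rad, distance 17805.4 km.
Leg B→C: central angle 2.0855 rad, distance 40229.8 km.
Total: 17805.4 + 40229.8 ≈ 58035 km.

58035 km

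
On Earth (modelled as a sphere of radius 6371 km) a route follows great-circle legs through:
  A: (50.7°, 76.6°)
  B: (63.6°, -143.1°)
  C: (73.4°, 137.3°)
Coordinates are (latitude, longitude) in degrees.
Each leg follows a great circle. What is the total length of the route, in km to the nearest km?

Leg A→B: central angle 1.0742 rad, distance 6843.6 km.
Leg B→C: central angle 0.4922 rad, distance 3135.6 km.
Total: 6843.6 + 3135.6 ≈ 9979 km.

9979 km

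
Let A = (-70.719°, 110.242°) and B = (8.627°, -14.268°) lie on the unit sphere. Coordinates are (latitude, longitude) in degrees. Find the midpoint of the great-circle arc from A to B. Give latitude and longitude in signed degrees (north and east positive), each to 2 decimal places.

Central angle δ = 1.9034 rad. Interpolating on the sphere with fraction f = 0.5:
P = [sin((1−f)δ)·A + sin(fδ)·B] / sin δ = 0.8617·A + 0.8617·B in Cartesian coordinates,
giving P = (0.7272, 0.0570, -0.6841), i.e. latitude -43.16°, longitude 4.48°.

-43.16°, 4.48°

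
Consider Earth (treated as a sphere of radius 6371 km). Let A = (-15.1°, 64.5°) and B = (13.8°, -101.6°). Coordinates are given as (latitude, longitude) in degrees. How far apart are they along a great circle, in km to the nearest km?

18512 km

In radians: φ₁ = -0.2635, φ₂ = 0.2409, Δλ = -166.100° = -2.8990 rad.
cos c = sin φ₁ sin φ₂ + cos φ₁ cos φ₂ cos Δλ = (-0.2605)(0.2385) + (0.9655)(0.9711)(-0.9707) = -0.97229,
so c = arccos(-0.97229) = 2.90562 rad.
Distance = R·c = 6371 × 2.9056 ≈ 18512 km.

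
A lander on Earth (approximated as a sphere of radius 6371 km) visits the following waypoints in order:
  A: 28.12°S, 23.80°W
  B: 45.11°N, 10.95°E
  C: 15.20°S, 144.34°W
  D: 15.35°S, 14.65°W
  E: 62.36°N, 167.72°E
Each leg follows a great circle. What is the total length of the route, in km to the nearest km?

53146 km

Leg A→B: central angle 1.3923 rad, distance 8870.6 km.
Leg B→C: central angle 2.5055 rad, distance 15962.8 km.
Leg C→D: central angle 2.1234 rad, distance 13528.2 km.
Leg D→E: central angle 2.3206 rad, distance 14784.5 km.
Total: 8870.6 + 15962.8 + 13528.2 + 14784.5 ≈ 53146 km.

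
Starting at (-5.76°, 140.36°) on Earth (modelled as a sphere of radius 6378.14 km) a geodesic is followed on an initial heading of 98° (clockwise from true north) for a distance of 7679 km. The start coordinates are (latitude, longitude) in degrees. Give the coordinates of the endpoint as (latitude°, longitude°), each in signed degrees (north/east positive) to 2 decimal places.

Angular distance δ = d/R = 7679/6378.14 = 1.20396 rad; initial bearing θ = 1.7104 rad.
sin φ₂ = sin φ₁ cos δ + cos φ₁ sin δ cos θ = (-0.1004)(0.3587) + (0.9950)(0.9335)(-0.1392) = -0.1653, so φ₂ = -9.51°.
Δλ = atan2(sin θ sin δ cos φ₁, cos δ − sin φ₁ sin φ₂) = atan2(0.9197, 0.3421) = 69.598°.
λ₂ = 140.360° + 69.598° = 209.96° → -150.04° after wrapping to (−180°, 180°].

-9.51°, -150.04°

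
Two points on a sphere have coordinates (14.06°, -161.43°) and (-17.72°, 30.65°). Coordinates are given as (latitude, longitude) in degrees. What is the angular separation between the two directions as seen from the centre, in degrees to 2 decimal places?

In radians: φ₁ = 0.2454, φ₂ = -0.3093, Δλ = -167.920° = -2.9308 rad.
Haversine: a = sin²(Δφ/2) + cos φ₁ cos φ₂ sin²(Δλ/2) = 0.0750 + (0.9700)(0.9526)(0.9889) = 0.98875.
Central angle c = 2·arcsin(√a) = 2.92906 rad.
So the angular separation is 167.82°.

167.82°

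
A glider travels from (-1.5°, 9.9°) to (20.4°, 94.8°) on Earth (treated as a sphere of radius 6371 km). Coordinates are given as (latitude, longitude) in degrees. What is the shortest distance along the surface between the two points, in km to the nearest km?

9535 km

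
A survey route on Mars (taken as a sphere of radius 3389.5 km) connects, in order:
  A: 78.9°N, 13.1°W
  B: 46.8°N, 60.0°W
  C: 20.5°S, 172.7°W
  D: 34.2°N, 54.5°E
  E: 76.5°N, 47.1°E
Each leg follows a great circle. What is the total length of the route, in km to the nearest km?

19835 km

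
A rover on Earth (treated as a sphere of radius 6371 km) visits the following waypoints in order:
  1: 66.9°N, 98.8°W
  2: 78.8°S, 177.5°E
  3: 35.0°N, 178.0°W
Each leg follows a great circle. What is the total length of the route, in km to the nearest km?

29712 km

Leg 1→2: central angle 2.6769 rad, distance 17054.3 km.
Leg 2→3: central angle 1.9867 rad, distance 12657.4 km.
Total: 17054.3 + 12657.4 ≈ 29712 km.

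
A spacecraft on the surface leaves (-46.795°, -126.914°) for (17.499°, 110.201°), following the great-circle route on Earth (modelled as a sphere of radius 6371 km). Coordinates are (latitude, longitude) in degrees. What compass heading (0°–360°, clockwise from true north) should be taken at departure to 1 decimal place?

257.9°

With φ₁ = -0.8167, φ₂ = 0.3054, Δλ = -2.1447 rad, the forward-azimuth formula gives
θ = atan2( sin Δλ cos φ₂ , cos φ₁ sin φ₂ − sin φ₁ cos φ₂ cos Δλ ) = atan2(-0.8009, -0.1716) = -102.09°.
Adding 360° brings this into [0°, 360°): 257.9°.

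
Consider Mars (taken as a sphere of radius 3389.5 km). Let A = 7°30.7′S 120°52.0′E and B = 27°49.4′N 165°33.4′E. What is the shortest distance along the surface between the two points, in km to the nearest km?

3300 km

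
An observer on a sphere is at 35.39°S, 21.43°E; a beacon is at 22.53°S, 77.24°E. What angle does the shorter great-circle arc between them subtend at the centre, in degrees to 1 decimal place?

49.8°

With latitudes φ₁ = -35.390°, φ₂ = -22.530° and longitude difference Δλ = 55.810°:
Haversine: a = sin²(Δφ/2) + cos φ₁ cos φ₂ sin²(Δλ/2) = 0.0125 + (0.8152)(0.9237)(0.2190) = 0.17747.
Central angle c = 2·arcsin(√a) = 0.86970 rad.
So the angular separation is 49.8°.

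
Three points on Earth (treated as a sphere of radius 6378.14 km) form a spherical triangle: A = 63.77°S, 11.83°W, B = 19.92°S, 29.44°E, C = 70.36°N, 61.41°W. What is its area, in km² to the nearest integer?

60731269 km²

Side lengths (central angles): a = 1.9024, b = 2.4166, c = 0.9047 rad; semiperimeter s = 2.6119.
By l'Huilier's theorem, tan(E/4) = √[tan(s/2) tan((s−a)/2) tan((s−b)/2) tan((s−c)/2)], giving spherical excess E = 1.4929 rad.
Area = E·R² = 1.4929 × (6378.14)² ≈ 60731269 km².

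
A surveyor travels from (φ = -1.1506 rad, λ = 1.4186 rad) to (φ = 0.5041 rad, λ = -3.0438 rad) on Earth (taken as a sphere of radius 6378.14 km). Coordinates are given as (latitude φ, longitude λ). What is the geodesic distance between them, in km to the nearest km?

13577 km

With latitudes φ₁ = -65.925°, φ₂ = 28.883° and longitude difference Δλ = 104.323°:
cos c = sin φ₁ sin φ₂ + cos φ₁ cos φ₂ cos Δλ = (-0.9130)(0.4830) + (0.4079)(0.8756)(-0.2474) = -0.52937,
so c = arccos(-0.52937) = 2.12865 rad.
Distance = R·c = 6378.14 × 2.1287 ≈ 13577 km.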